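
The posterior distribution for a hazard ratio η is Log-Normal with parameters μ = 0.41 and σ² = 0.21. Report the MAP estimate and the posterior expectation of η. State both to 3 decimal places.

Mode = exp(μ − σ²) = exp(0.20) = 1.221.
Mean = exp(μ + σ²/2) = exp(0.515) = 1.674.

MAP: 1.221. Posterior mean: 1.674.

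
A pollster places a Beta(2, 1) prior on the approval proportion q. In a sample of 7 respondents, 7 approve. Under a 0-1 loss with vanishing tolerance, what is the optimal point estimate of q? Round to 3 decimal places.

Posterior: Beta(2+7, 1+0) = Beta(9, 1).
Since β = 1 ≤ 1 and α > 1, the Beta density is monotone increasing on [0,1]; the mode is at 1.
Mean = 9/(9+1) = 0.900.
This is the posterior mode — the MAP estimate.

1.000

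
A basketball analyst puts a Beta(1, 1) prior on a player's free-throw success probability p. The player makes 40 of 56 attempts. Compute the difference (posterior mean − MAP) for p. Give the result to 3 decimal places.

-0.007

Posterior: Beta(1+40, 1+16) = Beta(41, 17).
Mode = (41−1)/(41+17−2) = 40/56 = 0.714.
With a flat prior the MAP equals the MLE, 40/56.
Mean = 41/(41+17) = 41/58 = 0.707.
Difference = 0.707 − 0.714 = -0.007.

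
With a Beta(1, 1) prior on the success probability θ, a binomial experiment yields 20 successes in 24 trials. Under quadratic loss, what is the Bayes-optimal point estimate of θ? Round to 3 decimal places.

0.808

Posterior: Beta(1+20, 1+4) = Beta(21, 5).
Mode = (21−1)/(21+5−2) = 20/24 = 0.833.
Mean = 21/(21+5) = 21/26 = 0.808.
Quadratic loss ⇒ the optimal estimator is the posterior mean.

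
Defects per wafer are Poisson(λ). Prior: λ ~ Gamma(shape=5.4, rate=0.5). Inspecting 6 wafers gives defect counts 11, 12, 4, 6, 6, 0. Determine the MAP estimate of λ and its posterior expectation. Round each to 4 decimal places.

MAP = 6.6769; posterior mean = 6.8308

Σ counts = 39. Posterior: Gamma(shape = 5.4+39 = 44.4, rate = 0.5+6 = 6.5).
Mode = (α−1)/β = 43.4/6.5 = 6.6769.
Mean = α/β = 44.4/6.5 = 6.8308.
Mean > mode: the posterior has a right tail.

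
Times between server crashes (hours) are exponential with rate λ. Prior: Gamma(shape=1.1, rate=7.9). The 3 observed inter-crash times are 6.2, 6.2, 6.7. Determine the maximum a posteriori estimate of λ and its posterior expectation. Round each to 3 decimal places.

MAP = 0.115, posterior mean = 0.152

Σ times = 19.1. Posterior: Gamma(shape = 1.1+3 = 4.1, rate = 7.9+19.1 = 27.0).
Mode = (α−1)/β = 3.1/27.0 = 0.115.
Mean = α/β = 4.1/27.0 = 0.152.
The posterior is right-skewed, so the mean exceeds the mode.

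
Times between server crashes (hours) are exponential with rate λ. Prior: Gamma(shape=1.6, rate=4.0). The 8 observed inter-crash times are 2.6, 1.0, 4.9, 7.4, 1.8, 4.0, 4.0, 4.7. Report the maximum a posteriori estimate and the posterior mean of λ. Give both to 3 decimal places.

Σ times = 30.4. Posterior: Gamma(shape = 1.6+8 = 9.6, rate = 4.0+30.4 = 34.4).
Mode = (α−1)/β = 8.6/34.4 = 0.250.
Mean = α/β = 9.6/34.4 = 0.279.
Right-skewed posterior ⇒ mode < mean.

MAP = 0.250, posterior mean = 0.279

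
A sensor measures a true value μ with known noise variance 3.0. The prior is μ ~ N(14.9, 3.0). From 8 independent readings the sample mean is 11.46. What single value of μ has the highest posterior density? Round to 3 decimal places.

11.842

Posterior for μ is Normal. Precision-weighted mean: (1/3.0·14.9 + 8/3.0·11.46) / (1/3.0 + 8/3.0) = 11.842.
A Normal posterior is symmetric, so mode = mean.
This is the posterior mode — the MAP estimate.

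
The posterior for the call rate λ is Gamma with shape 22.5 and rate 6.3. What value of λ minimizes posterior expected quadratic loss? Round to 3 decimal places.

Mode = (α−1)/β = 21.5/6.3 = 3.413.
Mean = α/β = 22.5/6.3 = 3.571.
Quadratic loss ⇒ the optimal estimator is the posterior mean.

3.571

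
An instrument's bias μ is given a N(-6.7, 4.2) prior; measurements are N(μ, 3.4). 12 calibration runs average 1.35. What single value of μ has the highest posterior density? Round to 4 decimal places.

0.8413

Posterior for μ is Normal. Precision-weighted mean: (1/4.2·-6.7 + 12/3.4·1.35) / (1/4.2 + 12/3.4) = 0.8413.
A Normal posterior is symmetric, so mode = mean.
This is the posterior mode — the MAP estimate.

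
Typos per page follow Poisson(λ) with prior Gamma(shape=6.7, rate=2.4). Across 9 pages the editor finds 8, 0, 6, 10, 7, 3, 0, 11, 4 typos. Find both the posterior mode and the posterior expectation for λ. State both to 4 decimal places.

MAP: 4.7982. Posterior mean: 4.8860.

Σ counts = 49. Posterior: Gamma(shape = 6.7+49 = 55.7, rate = 2.4+9 = 11.4).
Mode = (α−1)/β = 54.7/11.4 = 4.7982.
Mean = α/β = 55.7/11.4 = 4.8860.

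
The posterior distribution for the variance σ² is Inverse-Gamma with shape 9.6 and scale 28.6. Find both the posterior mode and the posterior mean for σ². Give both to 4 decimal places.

MAP: 2.6981. Posterior mean: 3.3256.

Mode = β/(α+1) = 28.6/10.6 = 2.6981.
Mean = β/(α−1) = 28.6/8.6 = 3.3256.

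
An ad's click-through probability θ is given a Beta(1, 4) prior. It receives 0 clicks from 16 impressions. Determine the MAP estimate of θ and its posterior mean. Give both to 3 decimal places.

MAP estimate = 0.000, posterior mean = 0.048

Posterior: Beta(1+0, 4+16) = Beta(1, 20).
Since α = 1 ≤ 1 and β > 1, the Beta density is monotone decreasing on [0,1]; the mode is at 0.
Mean = 1/(1+20) = 0.048.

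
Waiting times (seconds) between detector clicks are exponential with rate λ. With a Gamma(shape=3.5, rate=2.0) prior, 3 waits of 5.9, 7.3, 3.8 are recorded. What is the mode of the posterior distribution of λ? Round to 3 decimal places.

Σ times = 17.0. Posterior: Gamma(shape = 3.5+3 = 6.5, rate = 2.0+17.0 = 19.0).
Mode = (α−1)/β = 5.5/19.0 = 0.289.
Mean = α/β = 6.5/19.0 = 0.342.
This is the posterior mode — the MAP estimate.

0.289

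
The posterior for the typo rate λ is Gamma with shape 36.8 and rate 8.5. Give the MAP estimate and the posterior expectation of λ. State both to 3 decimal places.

Mode = (α−1)/β = 35.8/8.5 = 4.212.
Mean = α/β = 36.8/8.5 = 4.329.

MAP estimate = 4.212, posterior expectation = 4.329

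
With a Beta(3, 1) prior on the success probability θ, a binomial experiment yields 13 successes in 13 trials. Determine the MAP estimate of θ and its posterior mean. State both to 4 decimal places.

Posterior: Beta(3+13, 1+0) = Beta(16, 1).
Since β = 1 ≤ 1 and α > 1, the Beta density is monotone increasing on [0,1]; the mode is at 1.
Mean = 16/(16+1) = 0.9412.

MAP: 1.0000. Posterior mean: 0.9412.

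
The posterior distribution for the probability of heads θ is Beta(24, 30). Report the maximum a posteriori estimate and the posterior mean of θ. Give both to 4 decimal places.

Mode = (24−1)/(24+30−2) = 23/52 = 0.4423.
Mean = 24/(24+30) = 24/54 = 0.4444.
Mean > mode: the posterior has a right tail.

MAP = 0.4423, posterior mean = 0.4444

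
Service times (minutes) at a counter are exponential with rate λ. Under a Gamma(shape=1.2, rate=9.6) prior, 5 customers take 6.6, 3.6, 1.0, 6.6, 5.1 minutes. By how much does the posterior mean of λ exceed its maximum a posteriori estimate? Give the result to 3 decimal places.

Σ times = 22.9. Posterior: Gamma(shape = 1.2+5 = 6.2, rate = 9.6+22.9 = 32.5).
Mode = (α−1)/β = 5.2/32.5 = 0.160.
Mean = α/β = 6.2/32.5 = 0.191.
Difference = 0.191 − 0.160 = 0.031.

0.031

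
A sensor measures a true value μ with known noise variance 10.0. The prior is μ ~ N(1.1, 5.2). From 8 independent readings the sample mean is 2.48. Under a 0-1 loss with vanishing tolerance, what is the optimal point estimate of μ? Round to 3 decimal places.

Posterior for μ is Normal. Precision-weighted mean: (1/5.2·1.1 + 8/10.0·2.48) / (1/5.2 + 8/10.0) = 2.213.
A Normal posterior is symmetric, so mode = mean.
This is the posterior mode — the MAP estimate.

2.213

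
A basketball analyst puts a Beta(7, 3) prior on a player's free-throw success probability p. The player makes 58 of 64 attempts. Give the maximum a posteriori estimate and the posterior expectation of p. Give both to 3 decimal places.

Posterior: Beta(7+58, 3+6) = Beta(65, 9).
Mode = (65−1)/(65+9−2) = 64/72 = 0.889.
Mean = 65/(65+9) = 65/74 = 0.878.
The posterior is left-skewed, so the mode exceeds the mean.

MAP = 0.889, posterior mean = 0.878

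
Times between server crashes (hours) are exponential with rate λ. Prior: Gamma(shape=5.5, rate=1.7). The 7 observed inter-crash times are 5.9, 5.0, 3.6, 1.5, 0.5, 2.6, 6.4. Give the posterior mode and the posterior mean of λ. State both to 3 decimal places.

MAP = 0.423, posterior mean = 0.460

Σ times = 25.5. Posterior: Gamma(shape = 5.5+7 = 12.5, rate = 1.7+25.5 = 27.2).
Mode = (α−1)/β = 11.5/27.2 = 0.423.
Mean = α/β = 12.5/27.2 = 0.460.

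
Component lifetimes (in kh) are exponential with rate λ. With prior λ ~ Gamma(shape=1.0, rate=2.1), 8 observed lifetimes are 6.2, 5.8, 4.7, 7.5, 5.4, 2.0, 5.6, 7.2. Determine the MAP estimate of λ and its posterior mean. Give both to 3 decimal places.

MAP estimate = 0.172, posterior mean = 0.194

Σ times = 44.4. Posterior: Gamma(shape = 1.0+8 = 9.0, rate = 2.1+44.4 = 46.5).
Mode = (α−1)/β = 8.0/46.5 = 0.172.
Mean = α/β = 9.0/46.5 = 0.194.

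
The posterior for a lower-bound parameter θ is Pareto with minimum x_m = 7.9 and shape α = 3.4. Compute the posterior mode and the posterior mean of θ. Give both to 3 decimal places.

posterior mode = 7.900, posterior mean = 11.192

The Pareto density is strictly decreasing on [x_m, ∞), so the mode is x_m = 7.900.
Mean = α·x_m/(α−1) = 3.4·7.9/2.4 = 11.192.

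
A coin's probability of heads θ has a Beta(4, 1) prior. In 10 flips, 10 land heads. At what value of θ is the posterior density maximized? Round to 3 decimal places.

1.000

Posterior: Beta(4+10, 1+0) = Beta(14, 1).
Since β = 1 ≤ 1 and α > 1, the Beta density is monotone increasing on [0,1]; the mode is at 1.
Mean = 14/(14+1) = 0.933.
This is the posterior mode — the MAP estimate.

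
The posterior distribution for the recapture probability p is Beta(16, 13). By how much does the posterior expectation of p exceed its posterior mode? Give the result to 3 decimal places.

-0.004

Mode = (16−1)/(16+13−2) = 15/27 = 0.556.
Mean = 16/(16+13) = 16/29 = 0.552.
Difference = 0.552 − 0.556 = -0.004.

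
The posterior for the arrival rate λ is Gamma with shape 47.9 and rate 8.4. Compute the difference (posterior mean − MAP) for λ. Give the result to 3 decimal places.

Mode = (α−1)/β = 46.9/8.4 = 5.583.
Mean = α/β = 47.9/8.4 = 5.702.
Difference = 5.702 − 5.583 = 0.119.
The posterior is right-skewed, so the mean exceeds the mode.

0.119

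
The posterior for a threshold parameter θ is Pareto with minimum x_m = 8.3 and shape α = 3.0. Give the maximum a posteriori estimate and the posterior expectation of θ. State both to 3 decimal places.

θ_MAP = 8.300, E[θ|data] = 12.450

The Pareto density is strictly decreasing on [x_m, ∞), so the mode is x_m = 8.300.
Mean = α·x_m/(α−1) = 3.0·8.3/2.0 = 12.450.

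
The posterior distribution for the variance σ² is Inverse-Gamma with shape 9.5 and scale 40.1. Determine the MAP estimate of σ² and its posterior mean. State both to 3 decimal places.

σ²_MAP = 3.819, E[σ²|data] = 4.718

Mode = β/(α+1) = 40.1/10.5 = 3.819.
Mean = β/(α−1) = 40.1/8.5 = 4.718.
The posterior is right-skewed, so the mean exceeds the mode.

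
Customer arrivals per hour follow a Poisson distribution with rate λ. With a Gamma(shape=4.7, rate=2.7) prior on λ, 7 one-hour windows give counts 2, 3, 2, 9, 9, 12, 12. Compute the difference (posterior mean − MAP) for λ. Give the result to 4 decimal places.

0.1031

Σ counts = 49. Posterior: Gamma(shape = 4.7+49 = 53.7, rate = 2.7+7 = 9.7).
Mode = (α−1)/β = 52.7/9.7 = 5.4330.
Mean = α/β = 53.7/9.7 = 5.5361.
Difference = 5.5361 − 5.4330 = 0.1031.
The mean is pulled above the mode by the posterior's right skew.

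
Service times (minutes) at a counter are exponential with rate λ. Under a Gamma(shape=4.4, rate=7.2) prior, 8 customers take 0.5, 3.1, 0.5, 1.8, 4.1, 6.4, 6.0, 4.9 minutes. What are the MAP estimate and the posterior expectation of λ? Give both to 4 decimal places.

Σ times = 27.3. Posterior: Gamma(shape = 4.4+8 = 12.4, rate = 7.2+27.3 = 34.5).
Mode = (α−1)/β = 11.4/34.5 = 0.3304.
Mean = α/β = 12.4/34.5 = 0.3594.

MAP = 0.3304, posterior mean = 0.3594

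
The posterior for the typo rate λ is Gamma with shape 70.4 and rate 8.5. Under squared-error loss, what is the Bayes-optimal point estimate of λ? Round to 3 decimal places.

Mode = (α−1)/β = 69.4/8.5 = 8.165.
Mean = α/β = 70.4/8.5 = 8.282.
Squared-error loss ⇒ the optimal estimator is the posterior mean.

8.282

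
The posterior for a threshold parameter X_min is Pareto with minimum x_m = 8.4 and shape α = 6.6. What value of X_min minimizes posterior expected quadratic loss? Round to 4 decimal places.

9.9000

The Pareto density is strictly decreasing on [x_m, ∞), so the mode is x_m = 8.4000.
Mean = α·x_m/(α−1) = 6.6·8.4/5.6 = 9.9000.
Quadratic loss ⇒ the optimal estimator is the posterior mean.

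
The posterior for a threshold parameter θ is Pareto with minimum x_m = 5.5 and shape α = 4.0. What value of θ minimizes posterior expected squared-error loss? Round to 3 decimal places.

The Pareto density is strictly decreasing on [x_m, ∞), so the mode is x_m = 5.500.
Mean = α·x_m/(α−1) = 4.0·5.5/3.0 = 7.333.
Squared-error loss ⇒ the optimal estimator is the posterior mean.

7.333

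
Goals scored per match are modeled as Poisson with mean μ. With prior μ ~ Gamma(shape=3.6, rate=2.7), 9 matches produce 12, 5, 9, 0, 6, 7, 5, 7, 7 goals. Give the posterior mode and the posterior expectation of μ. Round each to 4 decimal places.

posterior mode = 5.1795, posterior expectation = 5.2650

Σ counts = 58. Posterior: Gamma(shape = 3.6+58 = 61.6, rate = 2.7+9 = 11.7).
Mode = (α−1)/β = 60.6/11.7 = 5.1795.
Mean = α/β = 61.6/11.7 = 5.2650.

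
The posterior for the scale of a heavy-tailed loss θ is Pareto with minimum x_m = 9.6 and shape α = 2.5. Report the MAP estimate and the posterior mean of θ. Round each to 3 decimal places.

The Pareto density is strictly decreasing on [x_m, ∞), so the mode is x_m = 9.600.
Mean = α·x_m/(α−1) = 2.5·9.6/1.5 = 16.000.

θ_MAP = 9.600, E[θ|data] = 16.000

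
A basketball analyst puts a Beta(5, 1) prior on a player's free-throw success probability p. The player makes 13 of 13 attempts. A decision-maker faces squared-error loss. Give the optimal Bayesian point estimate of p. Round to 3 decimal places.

Posterior: Beta(5+13, 1+0) = Beta(18, 1).
Since β = 1 ≤ 1 and α > 1, the Beta density is monotone increasing on [0,1]; the mode is at 1.
Mean = 18/(18+1) = 0.947.
Squared-error loss ⇒ the optimal estimator is the posterior mean.

0.947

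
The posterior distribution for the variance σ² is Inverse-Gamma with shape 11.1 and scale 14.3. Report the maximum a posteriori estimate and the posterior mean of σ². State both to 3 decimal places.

MAP = 1.182, posterior mean = 1.416

Mode = β/(α+1) = 14.3/12.1 = 1.182.
Mean = β/(α−1) = 14.3/10.1 = 1.416.
Mean > mode: the posterior has a right tail.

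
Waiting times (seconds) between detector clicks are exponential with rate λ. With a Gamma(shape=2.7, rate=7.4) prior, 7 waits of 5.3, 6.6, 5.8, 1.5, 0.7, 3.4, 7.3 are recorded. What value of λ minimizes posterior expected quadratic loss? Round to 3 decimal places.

Σ times = 30.6. Posterior: Gamma(shape = 2.7+7 = 9.7, rate = 7.4+30.6 = 38.0).
Mode = (α−1)/β = 8.7/38.0 = 0.229.
Mean = α/β = 9.7/38.0 = 0.255.
Quadratic loss ⇒ the optimal estimator is the posterior mean.

0.255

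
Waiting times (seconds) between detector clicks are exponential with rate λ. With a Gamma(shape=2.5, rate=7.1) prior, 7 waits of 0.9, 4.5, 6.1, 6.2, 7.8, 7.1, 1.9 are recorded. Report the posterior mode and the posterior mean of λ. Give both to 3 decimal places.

posterior mode = 0.204, posterior mean = 0.228

Σ times = 34.5. Posterior: Gamma(shape = 2.5+7 = 9.5, rate = 7.1+34.5 = 41.6).
Mode = (α−1)/β = 8.5/41.6 = 0.204.
Mean = α/β = 9.5/41.6 = 0.228.
Right-skewed posterior ⇒ mode < mean.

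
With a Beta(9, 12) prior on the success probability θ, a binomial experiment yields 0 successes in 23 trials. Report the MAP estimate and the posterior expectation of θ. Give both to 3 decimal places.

Posterior: Beta(9+0, 12+23) = Beta(9, 35).
Mode = (9−1)/(9+35−2) = 8/42 = 0.190.
Mean = 9/(9+35) = 9/44 = 0.205.
Right-skewed posterior ⇒ mode < mean.

MAP = 0.190, posterior mean = 0.205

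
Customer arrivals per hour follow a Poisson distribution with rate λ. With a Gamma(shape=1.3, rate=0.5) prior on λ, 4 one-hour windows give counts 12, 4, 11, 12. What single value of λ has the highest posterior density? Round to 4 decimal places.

Σ counts = 39. Posterior: Gamma(shape = 1.3+39 = 40.3, rate = 0.5+4 = 4.5).
Mode = (α−1)/β = 39.3/4.5 = 8.7333.
Mean = α/β = 40.3/4.5 = 8.9556.
This is the posterior mode — the MAP estimate.

8.7333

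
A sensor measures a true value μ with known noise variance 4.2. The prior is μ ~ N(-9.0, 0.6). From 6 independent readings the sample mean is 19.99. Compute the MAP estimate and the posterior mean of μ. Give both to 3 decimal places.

MAP = 4.380, posterior mean = 4.380

Posterior for μ is Normal. Precision-weighted mean: (1/0.6·-9.0 + 6/4.2·19.99) / (1/0.6 + 6/4.2) = 4.380.
A Normal posterior is symmetric, so mode = mean.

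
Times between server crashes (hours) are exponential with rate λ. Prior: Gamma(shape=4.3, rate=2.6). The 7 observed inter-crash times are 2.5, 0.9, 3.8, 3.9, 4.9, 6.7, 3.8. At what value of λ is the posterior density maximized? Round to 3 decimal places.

0.354

Σ times = 26.5. Posterior: Gamma(shape = 4.3+7 = 11.3, rate = 2.6+26.5 = 29.1).
Mode = (α−1)/β = 10.3/29.1 = 0.354.
Mean = α/β = 11.3/29.1 = 0.388.
This is the posterior mode — the MAP estimate.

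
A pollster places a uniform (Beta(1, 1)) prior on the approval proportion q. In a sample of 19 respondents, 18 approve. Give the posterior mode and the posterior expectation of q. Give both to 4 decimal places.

MAP: 0.9474. Posterior mean: 0.9048.

Posterior: Beta(1+18, 1+1) = Beta(19, 2).
Mode = (19−1)/(19+2−2) = 18/19 = 0.9474.
With a flat prior the MAP equals the MLE, 18/19.
Mean = 19/(19+2) = 19/21 = 0.9048.
Mode > mean: the posterior has a left tail.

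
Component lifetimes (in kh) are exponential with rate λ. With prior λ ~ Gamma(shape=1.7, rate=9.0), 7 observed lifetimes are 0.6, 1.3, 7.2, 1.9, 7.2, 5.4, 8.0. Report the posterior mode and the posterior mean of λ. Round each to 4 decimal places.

λ_MAP = 0.1897, E[λ|data] = 0.2143

Σ times = 31.6. Posterior: Gamma(shape = 1.7+7 = 8.7, rate = 9.0+31.6 = 40.6).
Mode = (α−1)/β = 7.7/40.6 = 0.1897.
Mean = α/β = 8.7/40.6 = 0.2143.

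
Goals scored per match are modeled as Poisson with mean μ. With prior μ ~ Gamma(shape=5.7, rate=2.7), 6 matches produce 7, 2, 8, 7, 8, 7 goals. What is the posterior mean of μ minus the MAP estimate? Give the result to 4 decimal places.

Σ counts = 39. Posterior: Gamma(shape = 5.7+39 = 44.7, rate = 2.7+6 = 8.7).
Mode = (α−1)/β = 43.7/8.7 = 5.0230.
Mean = α/β = 44.7/8.7 = 5.1379.
Difference = 5.1379 − 5.0230 = 0.1149.
Mean > mode: the posterior has a right tail.

0.1149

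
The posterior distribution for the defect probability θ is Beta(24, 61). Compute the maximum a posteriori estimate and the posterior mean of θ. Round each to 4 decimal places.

Mode = (24−1)/(24+61−2) = 23/83 = 0.2771.
Mean = 24/(24+61) = 24/85 = 0.2824.
The posterior is right-skewed, so the mean exceeds the mode.

MAP: 0.2771. Posterior mean: 0.2824.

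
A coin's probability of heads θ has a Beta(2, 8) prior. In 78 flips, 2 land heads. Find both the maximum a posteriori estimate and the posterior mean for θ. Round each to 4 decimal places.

maximum a posteriori estimate = 0.0349, posterior mean = 0.0455

Posterior: Beta(2+2, 8+76) = Beta(4, 84).
Mode = (4−1)/(4+84−2) = 3/86 = 0.0349.
Mean = 4/(4+84) = 4/88 = 0.0455.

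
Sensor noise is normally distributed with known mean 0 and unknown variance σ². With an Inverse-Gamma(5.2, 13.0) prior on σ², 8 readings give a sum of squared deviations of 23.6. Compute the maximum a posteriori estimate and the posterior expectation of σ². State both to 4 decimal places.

Posterior: Inverse-Gamma(shape = 5.2+8/2 = 9.2, scale = 13.0+23.6/2 = 24.8).
Mode = β/(α+1) = 24.8/10.2 = 2.4314.
Mean = β/(α−1) = 24.8/8.2 = 3.0244.

MAP = 2.4314; posterior mean = 3.0244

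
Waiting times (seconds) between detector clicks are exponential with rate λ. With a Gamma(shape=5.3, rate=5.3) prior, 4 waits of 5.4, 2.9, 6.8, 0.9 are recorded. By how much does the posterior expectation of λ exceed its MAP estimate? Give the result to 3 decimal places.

0.047

Σ times = 16.0. Posterior: Gamma(shape = 5.3+4 = 9.3, rate = 5.3+16.0 = 21.3).
Mode = (α−1)/β = 8.3/21.3 = 0.390.
Mean = α/β = 9.3/21.3 = 0.437.
Difference = 0.437 − 0.390 = 0.047.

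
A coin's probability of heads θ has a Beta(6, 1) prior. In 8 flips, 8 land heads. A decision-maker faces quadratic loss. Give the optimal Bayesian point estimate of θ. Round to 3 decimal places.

0.933

Posterior: Beta(6+8, 1+0) = Beta(14, 1).
Since β = 1 ≤ 1 and α > 1, the Beta density is monotone increasing on [0,1]; the mode is at 1.
Mean = 14/(14+1) = 0.933.
Quadratic loss ⇒ the optimal estimator is the posterior mean.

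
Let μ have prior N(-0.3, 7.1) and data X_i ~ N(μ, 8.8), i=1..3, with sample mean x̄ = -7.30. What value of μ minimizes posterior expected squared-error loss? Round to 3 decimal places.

Posterior for μ is Normal. Precision-weighted mean: (1/7.1·-0.3 + 3/8.8·-7.30) / (1/7.1 + 3/8.8) = -5.253.
A Normal posterior is symmetric, so mode = mean.
Squared-error loss ⇒ the optimal estimator is the posterior mean.

-5.253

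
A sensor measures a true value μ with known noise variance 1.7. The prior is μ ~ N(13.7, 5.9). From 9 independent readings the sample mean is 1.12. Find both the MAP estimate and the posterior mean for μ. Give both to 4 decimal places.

MAP = 1.5103, posterior mean = 1.5103

Posterior for μ is Normal. Precision-weighted mean: (1/5.9·13.7 + 9/1.7·1.12) / (1/5.9 + 9/1.7) = 1.5103.
A Normal posterior is symmetric, so mode = mean.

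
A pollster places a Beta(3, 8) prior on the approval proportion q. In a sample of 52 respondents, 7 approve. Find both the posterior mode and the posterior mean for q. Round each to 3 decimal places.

Posterior: Beta(3+7, 8+45) = Beta(10, 53).
Mode = (10−1)/(10+53−2) = 9/61 = 0.148.
Mean = 10/(10+53) = 10/63 = 0.159.

MAP = 0.148, posterior mean = 0.159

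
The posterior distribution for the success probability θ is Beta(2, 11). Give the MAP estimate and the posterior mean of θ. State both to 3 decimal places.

θ_MAP = 0.091, E[θ|data] = 0.154

Mode = (2−1)/(2+11−2) = 1/11 = 0.091.
Mean = 2/(2+11) = 2/13 = 0.154.
The mean is pulled above the mode by the posterior's right skew.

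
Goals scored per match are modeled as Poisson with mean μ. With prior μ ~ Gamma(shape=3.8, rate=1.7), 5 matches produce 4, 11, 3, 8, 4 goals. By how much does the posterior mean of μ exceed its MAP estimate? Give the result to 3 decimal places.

Σ counts = 30. Posterior: Gamma(shape = 3.8+30 = 33.8, rate = 1.7+5 = 6.7).
Mode = (α−1)/β = 32.8/6.7 = 4.896.
Mean = α/β = 33.8/6.7 = 5.045.
Difference = 5.045 − 4.896 = 0.149.
Right-skewed posterior ⇒ mode < mean.

0.149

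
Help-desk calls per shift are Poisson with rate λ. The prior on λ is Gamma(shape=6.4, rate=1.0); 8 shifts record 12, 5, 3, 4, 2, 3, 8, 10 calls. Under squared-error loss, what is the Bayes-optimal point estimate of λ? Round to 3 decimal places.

5.933

Σ counts = 47. Posterior: Gamma(shape = 6.4+47 = 53.4, rate = 1.0+8 = 9.0).
Mode = (α−1)/β = 52.4/9.0 = 5.822.
Mean = α/β = 53.4/9.0 = 5.933.
Squared-error loss ⇒ the optimal estimator is the posterior mean.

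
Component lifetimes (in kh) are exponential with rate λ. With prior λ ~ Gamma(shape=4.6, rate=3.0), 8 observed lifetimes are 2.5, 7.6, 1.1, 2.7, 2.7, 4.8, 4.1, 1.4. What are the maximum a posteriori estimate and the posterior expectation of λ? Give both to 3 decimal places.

MAP = 0.388; posterior mean = 0.421

Σ times = 26.9. Posterior: Gamma(shape = 4.6+8 = 12.6, rate = 3.0+26.9 = 29.9).
Mode = (α−1)/β = 11.6/29.9 = 0.388.
Mean = α/β = 12.6/29.9 = 0.421.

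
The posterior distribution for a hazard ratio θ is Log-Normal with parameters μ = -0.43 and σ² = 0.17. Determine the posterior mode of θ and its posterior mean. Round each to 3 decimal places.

Mode = exp(μ − σ²) = exp(-0.60) = 0.549.
Mean = exp(μ + σ²/2) = exp(-0.345) = 0.708.

posterior mode = 0.549, posterior mean = 0.708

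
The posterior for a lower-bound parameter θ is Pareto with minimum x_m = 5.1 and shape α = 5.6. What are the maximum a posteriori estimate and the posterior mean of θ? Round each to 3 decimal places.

The Pareto density is strictly decreasing on [x_m, ∞), so the mode is x_m = 5.100.
Mean = α·x_m/(α−1) = 5.6·5.1/4.6 = 6.209.
The mean is pulled above the mode by the posterior's right skew.

θ_MAP = 5.100, E[θ|data] = 6.209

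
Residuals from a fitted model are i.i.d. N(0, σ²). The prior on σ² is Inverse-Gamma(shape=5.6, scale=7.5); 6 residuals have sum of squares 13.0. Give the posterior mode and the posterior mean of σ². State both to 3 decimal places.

Posterior: Inverse-Gamma(shape = 5.6+6/2 = 8.6, scale = 7.5+13.0/2 = 14.0).
Mode = β/(α+1) = 14.0/9.6 = 1.458.
Mean = β/(α−1) = 14.0/7.6 = 1.842.

MAP = 1.458; posterior mean = 1.842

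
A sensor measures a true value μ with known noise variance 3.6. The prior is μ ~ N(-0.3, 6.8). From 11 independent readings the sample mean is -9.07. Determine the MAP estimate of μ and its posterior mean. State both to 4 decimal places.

MAP estimate = -8.6673, posterior mean = -8.6673

Posterior for μ is Normal. Precision-weighted mean: (1/6.8·-0.3 + 11/3.6·-9.07) / (1/6.8 + 11/3.6) = -8.6673.
A Normal posterior is symmetric, so mode = mean.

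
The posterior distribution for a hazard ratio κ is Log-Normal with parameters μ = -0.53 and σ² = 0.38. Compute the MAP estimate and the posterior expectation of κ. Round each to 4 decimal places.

MAP estimate = 0.4025, posterior expectation = 0.7118

Mode = exp(μ − σ²) = exp(-0.91) = 0.4025.
Mean = exp(μ + σ²/2) = exp(-0.340) = 0.7118.
The mean is pulled above the mode by the posterior's right skew.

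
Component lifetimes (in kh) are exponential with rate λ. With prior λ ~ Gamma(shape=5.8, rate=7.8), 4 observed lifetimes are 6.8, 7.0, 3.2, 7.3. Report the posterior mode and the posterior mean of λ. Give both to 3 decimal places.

Σ times = 24.3. Posterior: Gamma(shape = 5.8+4 = 9.8, rate = 7.8+24.3 = 32.1).
Mode = (α−1)/β = 8.8/32.1 = 0.274.
Mean = α/β = 9.8/32.1 = 0.305.

posterior mode = 0.274, posterior mean = 0.305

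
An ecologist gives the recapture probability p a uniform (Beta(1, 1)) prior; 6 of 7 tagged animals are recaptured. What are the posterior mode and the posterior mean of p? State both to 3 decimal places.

Posterior: Beta(1+6, 1+1) = Beta(7, 2).
Mode = (7−1)/(7+2−2) = 6/7 = 0.857.
Mean = 7/(7+2) = 7/9 = 0.778.

MAP = 0.857, posterior mean = 0.778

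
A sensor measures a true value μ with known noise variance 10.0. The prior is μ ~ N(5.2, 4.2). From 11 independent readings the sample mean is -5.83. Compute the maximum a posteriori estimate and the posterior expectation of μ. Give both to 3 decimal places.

MAP: -3.867. Posterior mean: -3.867.

Posterior for μ is Normal. Precision-weighted mean: (1/4.2·5.2 + 11/10.0·-5.83) / (1/4.2 + 11/10.0) = -3.867.
A Normal posterior is symmetric, so mode = mean.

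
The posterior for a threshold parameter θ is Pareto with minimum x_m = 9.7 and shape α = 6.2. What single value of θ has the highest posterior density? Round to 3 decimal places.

9.700

The Pareto density is strictly decreasing on [x_m, ∞), so the mode is x_m = 9.700.
Mean = α·x_m/(α−1) = 6.2·9.7/5.2 = 11.565.
This is the posterior mode — the MAP estimate.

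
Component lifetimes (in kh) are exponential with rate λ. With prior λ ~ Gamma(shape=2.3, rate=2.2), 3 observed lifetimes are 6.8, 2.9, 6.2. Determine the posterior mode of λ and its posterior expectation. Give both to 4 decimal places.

Σ times = 15.9. Posterior: Gamma(shape = 2.3+3 = 5.3, rate = 2.2+15.9 = 18.1).
Mode = (α−1)/β = 4.3/18.1 = 0.2376.
Mean = α/β = 5.3/18.1 = 0.2928.
Right-skewed posterior ⇒ mode < mean.

λ_MAP = 0.2376, E[λ|data] = 0.2928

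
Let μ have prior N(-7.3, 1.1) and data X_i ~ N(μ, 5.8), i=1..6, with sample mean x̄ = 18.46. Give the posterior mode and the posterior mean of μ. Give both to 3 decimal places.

Posterior for μ is Normal. Precision-weighted mean: (1/1.1·-7.3 + 6/5.8·18.46) / (1/1.1 + 6/5.8) = 6.411.
A Normal posterior is symmetric, so mode = mean.

MAP = 6.411, posterior mean = 6.411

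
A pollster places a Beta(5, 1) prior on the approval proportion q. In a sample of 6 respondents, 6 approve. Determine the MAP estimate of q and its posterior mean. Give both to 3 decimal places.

q_MAP = 1.000, E[q|data] = 0.917

Posterior: Beta(5+6, 1+0) = Beta(11, 1).
Since β = 1 ≤ 1 and α > 1, the Beta density is monotone increasing on [0,1]; the mode is at 1.
Mean = 11/(11+1) = 0.917.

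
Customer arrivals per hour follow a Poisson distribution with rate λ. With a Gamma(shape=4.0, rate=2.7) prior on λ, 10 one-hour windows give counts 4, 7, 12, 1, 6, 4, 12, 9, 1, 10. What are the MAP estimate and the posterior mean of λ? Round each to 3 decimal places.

MAP = 5.433; posterior mean = 5.512

Σ counts = 66. Posterior: Gamma(shape = 4.0+66 = 70.0, rate = 2.7+10 = 12.7).
Mode = (α−1)/β = 69.0/12.7 = 5.433.
Mean = α/β = 70.0/12.7 = 5.512.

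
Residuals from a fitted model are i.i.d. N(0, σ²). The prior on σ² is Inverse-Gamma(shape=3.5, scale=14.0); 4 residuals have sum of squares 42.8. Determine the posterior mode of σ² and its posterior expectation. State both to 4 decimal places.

posterior mode = 5.4462, posterior expectation = 7.8667

Posterior: Inverse-Gamma(shape = 3.5+4/2 = 5.5, scale = 14.0+42.8/2 = 35.4).
Mode = β/(α+1) = 35.4/6.5 = 5.4462.
Mean = β/(α−1) = 35.4/4.5 = 7.8667.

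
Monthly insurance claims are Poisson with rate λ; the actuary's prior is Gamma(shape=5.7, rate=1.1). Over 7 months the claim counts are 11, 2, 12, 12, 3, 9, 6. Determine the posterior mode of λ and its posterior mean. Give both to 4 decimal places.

Σ counts = 55. Posterior: Gamma(shape = 5.7+55 = 60.7, rate = 1.1+7 = 8.1).
Mode = (α−1)/β = 59.7/8.1 = 7.3704.
Mean = α/β = 60.7/8.1 = 7.4938.
Right-skewed posterior ⇒ mode < mean.

λ_MAP = 7.3704, E[λ|data] = 7.4938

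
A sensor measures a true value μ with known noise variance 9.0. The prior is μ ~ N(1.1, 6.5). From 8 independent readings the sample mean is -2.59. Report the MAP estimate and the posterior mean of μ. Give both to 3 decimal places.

Posterior for μ is Normal. Precision-weighted mean: (1/6.5·1.1 + 8/9.0·-2.59) / (1/6.5 + 8/9.0) = -2.046.
A Normal posterior is symmetric, so mode = mean.

MAP = -2.046, posterior mean = -2.046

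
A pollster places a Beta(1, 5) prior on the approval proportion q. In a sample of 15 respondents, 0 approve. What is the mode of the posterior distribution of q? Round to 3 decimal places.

Posterior: Beta(1+0, 5+15) = Beta(1, 20).
Since α = 1 ≤ 1 and β > 1, the Beta density is monotone decreasing on [0,1]; the mode is at 0.
Mean = 1/(1+20) = 0.048.
This is the posterior mode — the MAP estimate.

0.000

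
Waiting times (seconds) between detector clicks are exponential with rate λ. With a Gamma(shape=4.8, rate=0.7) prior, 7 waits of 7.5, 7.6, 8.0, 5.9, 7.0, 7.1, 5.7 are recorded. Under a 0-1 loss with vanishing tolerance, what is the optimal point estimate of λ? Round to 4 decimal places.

Σ times = 48.8. Posterior: Gamma(shape = 4.8+7 = 11.8, rate = 0.7+48.8 = 49.5).
Mode = (α−1)/β = 10.8/49.5 = 0.2182.
Mean = α/β = 11.8/49.5 = 0.2384.
This is the posterior mode — the MAP estimate.

0.2182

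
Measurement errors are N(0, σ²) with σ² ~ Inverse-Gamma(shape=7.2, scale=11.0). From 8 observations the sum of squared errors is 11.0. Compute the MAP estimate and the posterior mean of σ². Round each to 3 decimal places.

Posterior: Inverse-Gamma(shape = 7.2+8/2 = 11.2, scale = 11.0+11.0/2 = 16.5).
Mode = β/(α+1) = 16.5/12.2 = 1.352.
Mean = β/(α−1) = 16.5/10.2 = 1.618.

MAP estimate = 1.352, posterior mean = 1.618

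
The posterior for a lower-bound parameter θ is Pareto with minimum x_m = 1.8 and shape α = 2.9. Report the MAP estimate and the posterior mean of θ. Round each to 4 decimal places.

The Pareto density is strictly decreasing on [x_m, ∞), so the mode is x_m = 1.8000.
Mean = α·x_m/(α−1) = 2.9·1.8/1.9 = 2.7474.

MAP = 1.8000, posterior mean = 2.7474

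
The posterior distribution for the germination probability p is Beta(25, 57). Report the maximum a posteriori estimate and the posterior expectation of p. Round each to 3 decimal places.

p_MAP = 0.300, E[p|data] = 0.305

Mode = (25−1)/(25+57−2) = 24/80 = 0.300.
Mean = 25/(25+57) = 25/82 = 0.305.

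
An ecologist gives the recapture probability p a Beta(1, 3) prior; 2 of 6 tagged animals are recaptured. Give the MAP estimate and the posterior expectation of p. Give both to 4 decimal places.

Posterior: Beta(1+2, 3+4) = Beta(3, 7).
Mode = (3−1)/(3+7−2) = 2/8 = 0.2500.
Mean = 3/(3+7) = 3/10 = 0.3000.

MAP = 0.2500; posterior mean = 0.3000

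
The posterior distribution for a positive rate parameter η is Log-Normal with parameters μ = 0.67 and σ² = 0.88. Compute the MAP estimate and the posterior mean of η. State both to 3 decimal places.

MAP: 0.811. Posterior mean: 3.034.

Mode = exp(μ − σ²) = exp(-0.21) = 0.811.
Mean = exp(μ + σ²/2) = exp(1.110) = 3.034.
Mean > mode: the posterior has a right tail.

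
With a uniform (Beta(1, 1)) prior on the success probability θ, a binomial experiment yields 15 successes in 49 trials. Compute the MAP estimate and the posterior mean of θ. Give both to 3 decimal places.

MAP: 0.306. Posterior mean: 0.314.

Posterior: Beta(1+15, 1+34) = Beta(16, 35).
Mode = (16−1)/(16+35−2) = 15/49 = 0.306.
Mean = 16/(16+35) = 16/51 = 0.314.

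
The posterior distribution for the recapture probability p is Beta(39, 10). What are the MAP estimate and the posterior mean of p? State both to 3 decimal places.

MAP = 0.809, posterior mean = 0.796

Mode = (39−1)/(39+10−2) = 38/47 = 0.809.
Mean = 39/(39+10) = 39/49 = 0.796.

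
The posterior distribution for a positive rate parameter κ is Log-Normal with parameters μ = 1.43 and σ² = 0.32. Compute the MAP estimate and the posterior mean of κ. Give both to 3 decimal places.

Mode = exp(μ − σ²) = exp(1.11) = 3.034.
Mean = exp(μ + σ²/2) = exp(1.590) = 4.904.

MAP = 3.034; posterior mean = 4.904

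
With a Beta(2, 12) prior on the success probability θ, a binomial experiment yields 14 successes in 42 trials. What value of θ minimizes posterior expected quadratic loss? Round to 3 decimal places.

Posterior: Beta(2+14, 12+28) = Beta(16, 40).
Mode = (16−1)/(16+40−2) = 15/54 = 0.278.
Mean = 16/(16+40) = 16/56 = 0.286.
Quadratic loss ⇒ the optimal estimator is the posterior mean.

0.286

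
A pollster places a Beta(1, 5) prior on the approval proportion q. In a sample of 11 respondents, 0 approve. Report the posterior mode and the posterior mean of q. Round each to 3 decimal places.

Posterior: Beta(1+0, 5+11) = Beta(1, 16).
Since α = 1 ≤ 1 and β > 1, the Beta density is monotone decreasing on [0,1]; the mode is at 0.
Mean = 1/(1+16) = 0.059.

MAP = 0.000; posterior mean = 0.059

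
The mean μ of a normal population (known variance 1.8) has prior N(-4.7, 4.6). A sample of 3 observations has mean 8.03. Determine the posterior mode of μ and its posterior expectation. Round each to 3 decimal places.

MAP = 6.561, posterior mean = 6.561

Posterior for μ is Normal. Precision-weighted mean: (1/4.6·-4.7 + 3/1.8·8.03) / (1/4.6 + 3/1.8) = 6.561.
A Normal posterior is symmetric, so mode = mean.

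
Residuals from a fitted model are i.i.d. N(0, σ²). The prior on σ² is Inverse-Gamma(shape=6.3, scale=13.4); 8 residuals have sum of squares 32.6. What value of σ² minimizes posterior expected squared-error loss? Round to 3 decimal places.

3.194

Posterior: Inverse-Gamma(shape = 6.3+8/2 = 10.3, scale = 13.4+32.6/2 = 29.7).
Mode = β/(α+1) = 29.7/11.3 = 2.628.
Mean = β/(α−1) = 29.7/9.3 = 3.194.
Squared-error loss ⇒ the optimal estimator is the posterior mean.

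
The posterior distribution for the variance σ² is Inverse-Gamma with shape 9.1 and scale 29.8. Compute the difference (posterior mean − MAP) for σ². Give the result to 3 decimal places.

Mode = β/(α+1) = 29.8/10.1 = 2.950.
Mean = β/(α−1) = 29.8/8.1 = 3.679.
Difference = 3.679 − 2.950 = 0.729.
The posterior is right-skewed, so the mean exceeds the mode.

0.729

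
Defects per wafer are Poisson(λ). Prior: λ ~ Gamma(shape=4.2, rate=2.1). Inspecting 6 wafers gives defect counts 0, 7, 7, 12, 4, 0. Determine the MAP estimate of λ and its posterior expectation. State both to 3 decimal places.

Σ counts = 30. Posterior: Gamma(shape = 4.2+30 = 34.2, rate = 2.1+6 = 8.1).
Mode = (α−1)/β = 33.2/8.1 = 4.099.
Mean = α/β = 34.2/8.1 = 4.222.

MAP: 4.099. Posterior mean: 4.222.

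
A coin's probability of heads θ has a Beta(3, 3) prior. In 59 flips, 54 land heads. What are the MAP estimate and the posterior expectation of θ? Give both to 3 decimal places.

MAP = 0.889; posterior mean = 0.877

Posterior: Beta(3+54, 3+5) = Beta(57, 8).
Mode = (57−1)/(57+8−2) = 56/63 = 0.889.
Mean = 57/(57+8) = 57/65 = 0.877.
Left-skewed posterior ⇒ mean < mode.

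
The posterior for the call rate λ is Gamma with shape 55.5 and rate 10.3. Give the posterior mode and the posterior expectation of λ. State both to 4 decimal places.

Mode = (α−1)/β = 54.5/10.3 = 5.2913.
Mean = α/β = 55.5/10.3 = 5.3883.
The posterior is right-skewed, so the mean exceeds the mode.

MAP: 5.2913. Posterior mean: 5.3883.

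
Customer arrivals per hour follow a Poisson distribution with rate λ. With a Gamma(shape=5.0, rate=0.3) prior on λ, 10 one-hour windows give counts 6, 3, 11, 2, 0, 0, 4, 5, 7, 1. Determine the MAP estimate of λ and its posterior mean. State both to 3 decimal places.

Σ counts = 39. Posterior: Gamma(shape = 5.0+39 = 44.0, rate = 0.3+10 = 10.3).
Mode = (α−1)/β = 43.0/10.3 = 4.175.
Mean = α/β = 44.0/10.3 = 4.272.

λ_MAP = 4.175, E[λ|data] = 4.272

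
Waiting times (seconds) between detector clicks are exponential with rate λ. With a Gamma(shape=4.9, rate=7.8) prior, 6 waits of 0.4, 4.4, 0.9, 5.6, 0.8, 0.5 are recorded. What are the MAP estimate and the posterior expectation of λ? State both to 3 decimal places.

Σ times = 12.6. Posterior: Gamma(shape = 4.9+6 = 10.9, rate = 7.8+12.6 = 20.4).
Mode = (α−1)/β = 9.9/20.4 = 0.485.
Mean = α/β = 10.9/20.4 = 0.534.
The posterior is right-skewed, so the mean exceeds the mode.

MAP: 0.485. Posterior mean: 0.534.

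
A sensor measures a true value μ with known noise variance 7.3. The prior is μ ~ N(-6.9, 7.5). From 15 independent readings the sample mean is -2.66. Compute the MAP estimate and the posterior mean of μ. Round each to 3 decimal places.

μ_MAP = -2.918, E[μ|data] = -2.918

Posterior for μ is Normal. Precision-weighted mean: (1/7.5·-6.9 + 15/7.3·-2.66) / (1/7.5 + 15/7.3) = -2.918.
A Normal posterior is symmetric, so mode = mean.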